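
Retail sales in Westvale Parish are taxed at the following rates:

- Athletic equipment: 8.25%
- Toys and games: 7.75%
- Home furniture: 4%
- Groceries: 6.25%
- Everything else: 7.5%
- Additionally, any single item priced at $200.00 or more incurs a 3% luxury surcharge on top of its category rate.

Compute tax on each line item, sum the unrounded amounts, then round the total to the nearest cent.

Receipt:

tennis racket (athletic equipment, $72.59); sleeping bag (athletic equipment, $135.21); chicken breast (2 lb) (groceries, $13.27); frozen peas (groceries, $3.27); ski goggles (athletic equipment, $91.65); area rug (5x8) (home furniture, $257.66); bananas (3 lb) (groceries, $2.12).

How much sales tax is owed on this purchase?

Tennis racket $72.59: athletic equipment → 8.25% → $5.988675
Sleeping bag $135.21: athletic equipment → 8.25% → $11.154825
Chicken breast (2 lb) $13.27: groceries → 6.25% → $0.829375
Frozen peas $3.27: groceries → 6.25% → $0.204375
Ski goggles $91.65: athletic equipment → 8.25% → $7.561125
Area rug (5x8) $257.66: home furniture → 4% + 3% surcharge = 7% → $18.0362
Bananas (3 lb) $2.12: groceries → 6.25% → $0.1325
Unrounded tax sum = $43.907075 → $43.91

$43.91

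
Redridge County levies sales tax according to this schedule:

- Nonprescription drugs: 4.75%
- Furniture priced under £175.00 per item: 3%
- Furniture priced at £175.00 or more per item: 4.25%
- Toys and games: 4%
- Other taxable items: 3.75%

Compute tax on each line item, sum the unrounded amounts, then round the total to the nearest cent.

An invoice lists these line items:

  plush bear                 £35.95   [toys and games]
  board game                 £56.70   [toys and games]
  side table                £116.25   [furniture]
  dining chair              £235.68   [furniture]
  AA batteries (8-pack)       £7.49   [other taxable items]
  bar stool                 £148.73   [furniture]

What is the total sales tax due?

Plush bear £35.95: toys and games → 4% → £1.438
Board game £56.70: toys and games → 4% → £2.268
Side table £116.25: furniture, under £175.00 → 3% → £3.4875
Dining chair £235.68: furniture, £175.00 or more → 4.25% → £10.0164
AA batteries (8-pack) £7.49: other taxable items → 3.75% → £0.280875
Bar stool £148.73: furniture, under £175.00 → 3% → £4.4619
Unrounded tax sum = £21.952675 → £21.95

£21.95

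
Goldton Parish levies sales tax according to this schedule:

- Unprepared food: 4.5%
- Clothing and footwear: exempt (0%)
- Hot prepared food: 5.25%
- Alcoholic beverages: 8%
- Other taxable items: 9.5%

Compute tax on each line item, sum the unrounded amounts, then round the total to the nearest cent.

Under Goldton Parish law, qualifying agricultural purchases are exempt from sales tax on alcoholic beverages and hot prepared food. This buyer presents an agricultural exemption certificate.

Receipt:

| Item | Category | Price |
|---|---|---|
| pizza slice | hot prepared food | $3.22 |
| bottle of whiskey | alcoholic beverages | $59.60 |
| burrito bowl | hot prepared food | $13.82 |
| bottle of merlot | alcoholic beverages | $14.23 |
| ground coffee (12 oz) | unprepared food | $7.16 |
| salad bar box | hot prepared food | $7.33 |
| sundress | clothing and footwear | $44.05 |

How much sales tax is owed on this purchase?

Pizza slice $3.22: hot prepared food, buyer-exempt → 0% → $0.00
Bottle of whiskey $59.60: alcoholic beverages, buyer-exempt → 0% → $0.00
Burrito bowl $13.82: hot prepared food, buyer-exempt → 0% → $0.00
Bottle of merlot $14.23: alcoholic beverages, buyer-exempt → 0% → $0.00
Ground coffee (12 oz) $7.16: unprepared food → 4.5% → $0.3222
Salad bar box $7.33: hot prepared food, buyer-exempt → 0% → $0.00
Sundress $44.05: clothing and footwear → 0% → $0.00
Unrounded tax sum = $0.3222 → $0.32

$0.32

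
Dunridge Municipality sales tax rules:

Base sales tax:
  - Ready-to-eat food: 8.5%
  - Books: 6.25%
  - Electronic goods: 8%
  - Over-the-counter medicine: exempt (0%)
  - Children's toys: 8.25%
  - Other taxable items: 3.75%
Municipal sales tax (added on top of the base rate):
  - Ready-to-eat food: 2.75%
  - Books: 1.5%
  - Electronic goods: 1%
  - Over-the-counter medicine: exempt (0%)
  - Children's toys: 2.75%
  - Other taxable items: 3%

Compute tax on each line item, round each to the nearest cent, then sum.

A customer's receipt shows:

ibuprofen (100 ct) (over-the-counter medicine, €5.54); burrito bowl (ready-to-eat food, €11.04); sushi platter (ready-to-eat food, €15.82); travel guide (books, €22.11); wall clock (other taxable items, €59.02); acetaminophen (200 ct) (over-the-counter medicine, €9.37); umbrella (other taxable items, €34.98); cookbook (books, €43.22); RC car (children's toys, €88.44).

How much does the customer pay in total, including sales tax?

€313.69

Ibuprofen (100 ct) €5.54: over-the-counter medicine → 0% + 0% municipal = 0% → €0.00
Burrito bowl €11.04: ready-to-eat food → 8.5% + 2.75% municipal = 11.25% → €1.24
Sushi platter €15.82: ready-to-eat food → 8.5% + 2.75% municipal = 11.25% → €1.78
Travel guide €22.11: books → 6.25% + 1.5% municipal = 7.75% → €1.71
Wall clock €59.02: other taxable items → 3.75% + 3% municipal = 6.75% → €3.98
Acetaminophen (200 ct) €9.37: over-the-counter medicine → 0% + 0% municipal = 0% → €0.00
Umbrella €34.98: other taxable items → 3.75% + 3% municipal = 6.75% → €2.36
Cookbook €43.22: books → 6.25% + 1.5% municipal = 7.75% → €3.35
RC car €88.44: children's toys → 8.25% + 2.75% municipal = 11% → €9.73
Subtotal = €289.54; tax = €24.15; total due = €313.69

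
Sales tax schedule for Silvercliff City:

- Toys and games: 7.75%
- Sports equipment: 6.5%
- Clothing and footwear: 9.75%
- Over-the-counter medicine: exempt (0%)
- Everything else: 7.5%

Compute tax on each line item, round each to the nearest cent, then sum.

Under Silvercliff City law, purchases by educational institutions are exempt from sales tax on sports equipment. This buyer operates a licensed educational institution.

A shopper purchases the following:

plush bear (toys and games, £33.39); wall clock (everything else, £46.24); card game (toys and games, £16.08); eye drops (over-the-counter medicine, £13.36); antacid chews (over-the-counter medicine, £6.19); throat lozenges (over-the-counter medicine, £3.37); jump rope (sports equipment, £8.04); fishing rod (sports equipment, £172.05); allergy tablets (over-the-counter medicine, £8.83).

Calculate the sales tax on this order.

£7.31

Plush bear £33.39: toys and games → 7.75% → £2.59
Wall clock £46.24: everything else → 7.5% → £3.47
Card game £16.08: toys and games → 7.75% → £1.25
Eye drops £13.36: over-the-counter medicine → 0% → £0.00
Antacid chews £6.19: over-the-counter medicine → 0% → £0.00
Throat lozenges £3.37: over-the-counter medicine → 0% → £0.00
Jump rope £8.04: sports equipment, buyer-exempt → 0% → £0.00
Fishing rod £172.05: sports equipment, buyer-exempt → 0% → £0.00
Allergy tablets £8.83: over-the-counter medicine → 0% → £0.00
Total tax = £2.59 + £3.47 + £1.25 = £7.31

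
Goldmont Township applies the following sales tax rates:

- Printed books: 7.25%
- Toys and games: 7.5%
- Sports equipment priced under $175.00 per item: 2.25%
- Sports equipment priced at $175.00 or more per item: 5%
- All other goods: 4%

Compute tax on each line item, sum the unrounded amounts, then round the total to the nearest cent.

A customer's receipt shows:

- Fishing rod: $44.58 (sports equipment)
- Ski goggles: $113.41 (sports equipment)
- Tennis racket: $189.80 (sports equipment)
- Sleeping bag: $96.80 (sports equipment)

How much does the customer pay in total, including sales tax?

Fishing rod $44.58: sports equipment, under $175.00 → 2.25% → $1.00305
Ski goggles $113.41: sports equipment, under $175.00 → 2.25% → $2.551725
Tennis racket $189.80: sports equipment, $175.00 or more → 5% → $9.49
Sleeping bag $96.80: sports equipment, under $175.00 → 2.25% → $2.178
Subtotal = $444.59; unrounded tax = $15.222775 → $15.22; total due = $459.81

$459.81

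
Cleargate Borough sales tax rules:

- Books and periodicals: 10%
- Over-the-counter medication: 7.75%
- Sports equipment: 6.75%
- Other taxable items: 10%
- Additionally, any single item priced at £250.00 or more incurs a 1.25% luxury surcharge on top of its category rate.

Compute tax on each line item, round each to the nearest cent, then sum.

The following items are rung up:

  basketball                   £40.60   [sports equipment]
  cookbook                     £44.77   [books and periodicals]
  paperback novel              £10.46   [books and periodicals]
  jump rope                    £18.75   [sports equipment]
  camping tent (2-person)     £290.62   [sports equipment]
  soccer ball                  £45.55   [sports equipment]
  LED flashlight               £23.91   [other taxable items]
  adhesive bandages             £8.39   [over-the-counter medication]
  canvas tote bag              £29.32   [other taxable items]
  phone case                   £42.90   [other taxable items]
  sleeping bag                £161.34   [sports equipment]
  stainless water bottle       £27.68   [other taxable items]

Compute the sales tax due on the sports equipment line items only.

Basketball £40.60: sports equipment → 6.75% → £2.74
Jump rope £18.75: sports equipment → 6.75% → £1.27
Camping tent (2-person) £290.62: sports equipment → 6.75% + 1.25% surcharge = 8% → £23.25
Soccer ball £45.55: sports equipment → 6.75% → £3.07
Sleeping bag £161.34: sports equipment → 6.75% → £10.89
Tax on sports equipment = £2.74 + £1.27 + £23.25 + £3.07 + £10.89 = £41.22

£41.22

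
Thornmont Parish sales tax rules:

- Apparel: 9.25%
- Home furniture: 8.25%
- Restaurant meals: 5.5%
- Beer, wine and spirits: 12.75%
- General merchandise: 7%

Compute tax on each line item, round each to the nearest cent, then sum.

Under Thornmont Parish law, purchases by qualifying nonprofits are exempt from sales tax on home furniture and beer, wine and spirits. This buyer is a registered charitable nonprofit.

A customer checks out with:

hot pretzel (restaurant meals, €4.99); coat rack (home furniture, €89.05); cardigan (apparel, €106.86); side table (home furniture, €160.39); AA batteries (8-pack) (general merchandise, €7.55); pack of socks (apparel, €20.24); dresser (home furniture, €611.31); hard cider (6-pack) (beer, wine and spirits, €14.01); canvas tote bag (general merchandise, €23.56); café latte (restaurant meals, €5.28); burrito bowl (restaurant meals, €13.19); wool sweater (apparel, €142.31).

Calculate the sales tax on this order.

Hot pretzel €4.99: restaurant meals → 5.5% → €0.27
Coat rack €89.05: home furniture, buyer-exempt → 0% → €0.00
Cardigan €106.86: apparel → 9.25% → €9.88
Side table €160.39: home furniture, buyer-exempt → 0% → €0.00
AA batteries (8-pack) €7.55: general merchandise → 7% → €0.53
Pack of socks €20.24: apparel → 9.25% → €1.87
Dresser €611.31: home furniture, buyer-exempt → 0% → €0.00
Hard cider (6-pack) €14.01: beer, wine and spirits, buyer-exempt → 0% → €0.00
Canvas tote bag €23.56: general merchandise → 7% → €1.65
Café latte €5.28: restaurant meals → 5.5% → €0.29
Burrito bowl €13.19: restaurant meals → 5.5% → €0.73
Wool sweater €142.31: apparel → 9.25% → €13.16
Total tax = €0.27 + €9.88 + €0.53 + €1.87 + €1.65 + €0.29 + €0.73 + €13.16 = €28.38

€28.38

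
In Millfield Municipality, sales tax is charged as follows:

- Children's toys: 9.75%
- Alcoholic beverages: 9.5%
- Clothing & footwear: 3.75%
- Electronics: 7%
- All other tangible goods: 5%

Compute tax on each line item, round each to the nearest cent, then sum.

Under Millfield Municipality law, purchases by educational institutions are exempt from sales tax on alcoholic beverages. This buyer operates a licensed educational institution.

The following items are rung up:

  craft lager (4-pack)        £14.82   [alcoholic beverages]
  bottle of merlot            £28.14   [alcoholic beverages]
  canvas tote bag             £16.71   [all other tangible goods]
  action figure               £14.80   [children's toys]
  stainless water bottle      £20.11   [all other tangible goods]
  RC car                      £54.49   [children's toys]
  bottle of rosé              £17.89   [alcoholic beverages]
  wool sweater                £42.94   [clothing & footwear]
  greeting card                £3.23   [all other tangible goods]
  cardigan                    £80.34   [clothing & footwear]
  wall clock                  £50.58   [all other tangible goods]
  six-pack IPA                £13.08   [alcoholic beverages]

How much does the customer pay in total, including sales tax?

£373.04

Craft lager (4-pack) £14.82: alcoholic beverages, buyer-exempt → 0% → £0.00
Bottle of merlot £28.14: alcoholic beverages, buyer-exempt → 0% → £0.00
Canvas tote bag £16.71: all other tangible goods → 5% → £0.84
Action figure £14.80: children's toys → 9.75% → £1.44
Stainless water bottle £20.11: all other tangible goods → 5% → £1.01
RC car £54.49: children's toys → 9.75% → £5.31
Bottle of rosé £17.89: alcoholic beverages, buyer-exempt → 0% → £0.00
Wool sweater £42.94: clothing & footwear → 3.75% → £1.61
Greeting card £3.23: all other tangible goods → 5% → £0.16
Cardigan £80.34: clothing & footwear → 3.75% → £3.01
Wall clock £50.58: all other tangible goods → 5% → £2.53
Six-pack IPA £13.08: alcoholic beverages, buyer-exempt → 0% → £0.00
Subtotal = £357.13; tax = £15.91; total due = £373.04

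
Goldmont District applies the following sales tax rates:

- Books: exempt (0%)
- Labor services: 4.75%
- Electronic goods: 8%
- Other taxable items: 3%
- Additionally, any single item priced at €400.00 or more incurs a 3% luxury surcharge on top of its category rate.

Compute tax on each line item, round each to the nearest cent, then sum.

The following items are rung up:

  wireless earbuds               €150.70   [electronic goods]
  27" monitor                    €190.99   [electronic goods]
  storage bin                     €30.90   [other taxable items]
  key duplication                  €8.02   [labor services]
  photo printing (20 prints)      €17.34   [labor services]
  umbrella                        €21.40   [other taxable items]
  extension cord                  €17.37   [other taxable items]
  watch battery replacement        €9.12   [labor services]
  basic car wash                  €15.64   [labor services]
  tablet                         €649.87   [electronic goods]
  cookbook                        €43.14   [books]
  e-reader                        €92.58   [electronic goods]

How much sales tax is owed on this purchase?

Wireless earbuds €150.70: electronic goods → 8% → €12.06
27" monitor €190.99: electronic goods → 8% → €15.28
Storage bin €30.90: other taxable items → 3% → €0.93
Key duplication €8.02: labor services → 4.75% → €0.38
Photo printing (20 prints) €17.34: labor services → 4.75% → €0.82
Umbrella €21.40: other taxable items → 3% → €0.64
Extension cord €17.37: other taxable items → 3% → €0.52
Watch battery replacement €9.12: labor services → 4.75% → €0.43
Basic car wash €15.64: labor services → 4.75% → €0.74
Tablet €649.87: electronic goods → 8% + 3% surcharge = 11% → €71.49
Cookbook €43.14: books → 0% → €0.00
E-reader €92.58: electronic goods → 8% → €7.41
Total tax = €12.06 + €15.28 + €0.93 + €0.38 + €0.82 + €0.64 + €0.52 + €0.43 + €0.74 + €71.49 + €7.41 = €110.70

€110.70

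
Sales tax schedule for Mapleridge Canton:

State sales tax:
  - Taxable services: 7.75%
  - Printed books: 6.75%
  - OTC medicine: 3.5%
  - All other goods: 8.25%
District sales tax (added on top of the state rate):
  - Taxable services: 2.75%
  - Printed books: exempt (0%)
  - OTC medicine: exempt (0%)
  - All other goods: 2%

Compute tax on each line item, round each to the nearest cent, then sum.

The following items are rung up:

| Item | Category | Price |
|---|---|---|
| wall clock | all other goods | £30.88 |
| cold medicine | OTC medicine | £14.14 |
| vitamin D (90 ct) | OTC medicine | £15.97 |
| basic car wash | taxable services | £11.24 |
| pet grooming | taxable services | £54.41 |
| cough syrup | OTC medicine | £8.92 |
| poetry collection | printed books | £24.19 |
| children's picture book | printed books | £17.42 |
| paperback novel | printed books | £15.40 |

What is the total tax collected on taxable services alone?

£6.89

Basic car wash £11.24: taxable services → 7.75% + 2.75% district = 10.5% → £1.18
Pet grooming £54.41: taxable services → 7.75% + 2.75% district = 10.5% → £5.71
Tax on taxable services = £1.18 + £5.71 = £6.89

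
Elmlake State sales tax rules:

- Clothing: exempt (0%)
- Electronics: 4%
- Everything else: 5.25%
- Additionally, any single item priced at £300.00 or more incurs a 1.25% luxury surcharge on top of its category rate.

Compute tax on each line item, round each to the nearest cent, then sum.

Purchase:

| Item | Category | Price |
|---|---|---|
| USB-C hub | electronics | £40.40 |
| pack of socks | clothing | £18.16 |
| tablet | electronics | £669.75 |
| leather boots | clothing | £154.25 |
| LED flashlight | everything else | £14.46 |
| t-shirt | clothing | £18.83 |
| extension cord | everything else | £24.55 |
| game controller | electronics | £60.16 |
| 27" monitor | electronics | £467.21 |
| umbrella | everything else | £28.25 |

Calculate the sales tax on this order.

USB-C hub £40.40: electronics → 4% → £1.62
Pack of socks £18.16: clothing → 0% → £0.00
Tablet £669.75: electronics → 4% + 1.25% surcharge = 5.25% → £35.16
Leather boots £154.25: clothing → 0% → £0.00
LED flashlight £14.46: everything else → 5.25% → £0.76
T-shirt £18.83: clothing → 0% → £0.00
Extension cord £24.55: everything else → 5.25% → £1.29
Game controller £60.16: electronics → 4% → £2.41
27" monitor £467.21: electronics → 4% + 1.25% surcharge = 5.25% → £24.53
Umbrella £28.25: everything else → 5.25% → £1.48
Total tax = £1.62 + £35.16 + £0.76 + £1.29 + £2.41 + £24.53 + £1.48 = £67.25

£67.25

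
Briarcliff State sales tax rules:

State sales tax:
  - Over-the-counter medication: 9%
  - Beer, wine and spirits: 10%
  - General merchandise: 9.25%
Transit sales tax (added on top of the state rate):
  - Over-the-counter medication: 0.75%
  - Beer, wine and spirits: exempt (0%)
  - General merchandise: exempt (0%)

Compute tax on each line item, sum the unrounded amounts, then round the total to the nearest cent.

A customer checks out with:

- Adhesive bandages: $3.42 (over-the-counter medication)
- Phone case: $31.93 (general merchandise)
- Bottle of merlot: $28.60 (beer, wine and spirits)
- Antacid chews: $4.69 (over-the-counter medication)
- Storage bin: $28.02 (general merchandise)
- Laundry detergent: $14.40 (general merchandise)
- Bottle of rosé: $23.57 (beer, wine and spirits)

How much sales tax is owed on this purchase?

Adhesive bandages $3.42: over-the-counter medication → 9% + 0.75% transit = 9.75% → $0.33345
Phone case $31.93: general merchandise → 9.25% + 0% transit = 9.25% → $2.953525
Bottle of merlot $28.60: beer, wine and spirits → 10% + 0% transit = 10% → $2.86
Antacid chews $4.69: over-the-counter medication → 9% + 0.75% transit = 9.75% → $0.457275
Storage bin $28.02: general merchandise → 9.25% + 0% transit = 9.25% → $2.59185
Laundry detergent $14.40: general merchandise → 9.25% + 0% transit = 9.25% → $1.332
Bottle of rosé $23.57: beer, wine and spirits → 10% + 0% transit = 10% → $2.357
Unrounded tax sum = $12.8851 → $12.89

$12.89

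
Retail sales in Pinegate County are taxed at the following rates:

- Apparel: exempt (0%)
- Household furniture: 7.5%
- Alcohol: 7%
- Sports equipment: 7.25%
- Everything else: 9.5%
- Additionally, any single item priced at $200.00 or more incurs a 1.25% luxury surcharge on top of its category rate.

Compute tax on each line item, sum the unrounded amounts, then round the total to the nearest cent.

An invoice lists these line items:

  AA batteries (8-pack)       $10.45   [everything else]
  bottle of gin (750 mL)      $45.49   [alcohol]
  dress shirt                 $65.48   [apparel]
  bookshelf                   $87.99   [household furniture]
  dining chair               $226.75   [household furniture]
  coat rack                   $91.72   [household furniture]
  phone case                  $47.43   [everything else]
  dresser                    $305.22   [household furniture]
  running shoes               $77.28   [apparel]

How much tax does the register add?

AA batteries (8-pack) $10.45: everything else → 9.5% → $0.99275
Bottle of gin (750 mL) $45.49: alcohol → 7% → $3.1843
Dress shirt $65.48: apparel → 0% → $0.00
Bookshelf $87.99: household furniture → 7.5% → $6.59925
Dining chair $226.75: household furniture → 7.5% + 1.25% surcharge = 8.75% → $19.840625
Coat rack $91.72: household furniture → 7.5% → $6.879
Phone case $47.43: everything else → 9.5% → $4.50585
Dresser $305.22: household furniture → 7.5% + 1.25% surcharge = 8.75% → $26.70675
Running shoes $77.28: apparel → 0% → $0.00
Unrounded tax sum = $68.708525 → $68.71

$68.71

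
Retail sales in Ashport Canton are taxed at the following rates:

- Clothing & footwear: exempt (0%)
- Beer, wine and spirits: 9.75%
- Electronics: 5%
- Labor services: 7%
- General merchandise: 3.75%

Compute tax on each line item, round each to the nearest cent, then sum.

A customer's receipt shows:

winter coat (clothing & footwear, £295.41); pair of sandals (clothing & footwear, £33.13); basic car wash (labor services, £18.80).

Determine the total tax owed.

Winter coat £295.41: clothing & footwear → 0% → £0.00
Pair of sandals £33.13: clothing & footwear → 0% → £0.00
Basic car wash £18.80: labor services → 7% → £1.32
Total tax = £1.32

£1.32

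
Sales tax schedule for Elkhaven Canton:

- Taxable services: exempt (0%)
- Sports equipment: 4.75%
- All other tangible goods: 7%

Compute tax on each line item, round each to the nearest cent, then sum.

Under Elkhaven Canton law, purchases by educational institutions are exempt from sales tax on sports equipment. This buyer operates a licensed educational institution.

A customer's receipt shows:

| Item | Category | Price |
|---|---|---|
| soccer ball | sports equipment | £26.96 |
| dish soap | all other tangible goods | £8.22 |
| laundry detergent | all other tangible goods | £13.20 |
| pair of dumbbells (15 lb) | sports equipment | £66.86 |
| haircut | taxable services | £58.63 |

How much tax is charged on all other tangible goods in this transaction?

Dish soap £8.22: all other tangible goods → 7% → £0.58
Laundry detergent £13.20: all other tangible goods → 7% → £0.92
Tax on all other tangible goods = £0.58 + £0.92 = £1.50

£1.50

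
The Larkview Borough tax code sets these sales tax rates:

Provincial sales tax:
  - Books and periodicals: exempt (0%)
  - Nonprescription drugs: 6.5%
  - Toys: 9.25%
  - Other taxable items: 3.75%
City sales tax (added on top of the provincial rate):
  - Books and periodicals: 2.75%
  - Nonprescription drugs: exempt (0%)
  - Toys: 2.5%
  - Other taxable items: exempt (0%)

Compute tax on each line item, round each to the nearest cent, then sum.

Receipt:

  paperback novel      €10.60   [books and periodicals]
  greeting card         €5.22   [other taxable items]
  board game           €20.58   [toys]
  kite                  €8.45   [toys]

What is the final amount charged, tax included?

Paperback novel €10.60: books and periodicals → 0% + 2.75% city = 2.75% → €0.29
Greeting card €5.22: other taxable items → 3.75% + 0% city = 3.75% → €0.20
Board game €20.58: toys → 9.25% + 2.5% city = 11.75% → €2.42
Kite €8.45: toys → 9.25% + 2.5% city = 11.75% → €0.99
Subtotal = €44.85; tax = €3.90; total due = €48.75

€48.75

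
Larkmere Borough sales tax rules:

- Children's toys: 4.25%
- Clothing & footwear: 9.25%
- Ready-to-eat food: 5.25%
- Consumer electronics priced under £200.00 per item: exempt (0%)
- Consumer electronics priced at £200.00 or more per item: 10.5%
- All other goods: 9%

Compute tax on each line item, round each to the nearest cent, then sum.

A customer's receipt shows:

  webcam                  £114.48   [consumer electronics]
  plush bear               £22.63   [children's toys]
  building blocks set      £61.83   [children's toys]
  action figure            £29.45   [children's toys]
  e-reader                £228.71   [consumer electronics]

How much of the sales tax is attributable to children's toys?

Plush bear £22.63: children's toys → 4.25% → £0.96
Building blocks set £61.83: children's toys → 4.25% → £2.63
Action figure £29.45: children's toys → 4.25% → £1.25
Tax on children's toys = £0.96 + £2.63 + £1.25 = £4.84

£4.84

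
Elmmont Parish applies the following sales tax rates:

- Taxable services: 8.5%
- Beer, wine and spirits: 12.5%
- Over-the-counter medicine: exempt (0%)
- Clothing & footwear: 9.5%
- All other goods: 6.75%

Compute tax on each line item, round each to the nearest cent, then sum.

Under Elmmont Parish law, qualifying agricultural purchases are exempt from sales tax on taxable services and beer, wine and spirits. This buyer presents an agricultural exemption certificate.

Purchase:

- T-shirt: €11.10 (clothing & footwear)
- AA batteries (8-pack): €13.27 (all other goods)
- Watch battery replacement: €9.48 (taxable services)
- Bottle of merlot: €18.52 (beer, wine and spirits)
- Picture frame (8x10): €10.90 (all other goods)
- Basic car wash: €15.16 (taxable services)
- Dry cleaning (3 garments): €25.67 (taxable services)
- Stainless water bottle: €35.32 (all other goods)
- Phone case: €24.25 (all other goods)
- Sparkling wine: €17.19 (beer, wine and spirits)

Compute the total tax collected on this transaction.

T-shirt €11.10: clothing & footwear → 9.5% → €1.05
AA batteries (8-pack) €13.27: all other goods → 6.75% → €0.90
Watch battery replacement €9.48: taxable services, buyer-exempt → 0% → €0.00
Bottle of merlot €18.52: beer, wine and spirits, buyer-exempt → 0% → €0.00
Picture frame (8x10) €10.90: all other goods → 6.75% → €0.74
Basic car wash €15.16: taxable services, buyer-exempt → 0% → €0.00
Dry cleaning (3 garments) €25.67: taxable services, buyer-exempt → 0% → €0.00
Stainless water bottle €35.32: all other goods → 6.75% → €2.38
Phone case €24.25: all other goods → 6.75% → €1.64
Sparkling wine €17.19: beer, wine and spirits, buyer-exempt → 0% → €0.00
Total tax = €1.05 + €0.90 + €0.74 + €2.38 + €1.64 = €6.71

€6.71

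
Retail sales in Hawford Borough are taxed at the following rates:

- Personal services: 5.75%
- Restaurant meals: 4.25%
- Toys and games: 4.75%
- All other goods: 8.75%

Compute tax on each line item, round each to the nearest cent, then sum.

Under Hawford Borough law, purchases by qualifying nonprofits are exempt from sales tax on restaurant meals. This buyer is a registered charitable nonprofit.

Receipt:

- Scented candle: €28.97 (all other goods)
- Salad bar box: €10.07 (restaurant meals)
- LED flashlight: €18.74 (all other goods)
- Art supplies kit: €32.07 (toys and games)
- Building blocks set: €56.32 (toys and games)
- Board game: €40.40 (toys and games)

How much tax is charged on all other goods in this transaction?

€4.17

Scented candle €28.97: all other goods → 8.75% → €2.53
LED flashlight €18.74: all other goods → 8.75% → €1.64
Tax on all other goods = €2.53 + €1.64 = €4.17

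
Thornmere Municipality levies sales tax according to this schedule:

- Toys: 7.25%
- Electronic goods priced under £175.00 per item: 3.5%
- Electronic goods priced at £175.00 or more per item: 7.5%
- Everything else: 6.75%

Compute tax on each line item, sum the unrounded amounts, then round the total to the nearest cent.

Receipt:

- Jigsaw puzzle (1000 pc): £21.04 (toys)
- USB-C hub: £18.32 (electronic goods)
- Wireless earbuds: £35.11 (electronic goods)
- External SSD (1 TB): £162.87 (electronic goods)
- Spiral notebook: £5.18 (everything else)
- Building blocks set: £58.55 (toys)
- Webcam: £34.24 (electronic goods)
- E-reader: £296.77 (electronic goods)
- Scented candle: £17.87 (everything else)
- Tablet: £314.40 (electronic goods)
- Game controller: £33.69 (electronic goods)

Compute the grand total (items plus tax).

Jigsaw puzzle (1000 pc) £21.04: toys → 7.25% → £1.5254
USB-C hub £18.32: electronic goods, under £175.00 → 3.5% → £0.6412
Wireless earbuds £35.11: electronic goods, under £175.00 → 3.5% → £1.22885
External SSD (1 TB) £162.87: electronic goods, under £175.00 → 3.5% → £5.70045
Spiral notebook £5.18: everything else → 6.75% → £0.34965
Building blocks set £58.55: toys → 7.25% → £4.244875
Webcam £34.24: electronic goods, under £175.00 → 3.5% → £1.1984
E-reader £296.77: electronic goods, £175.00 or more → 7.5% → £22.25775
Scented candle £17.87: everything else → 6.75% → £1.206225
Tablet £314.40: electronic goods, £175.00 or more → 7.5% → £23.58
Game controller £33.69: electronic goods, under £175.00 → 3.5% → £1.17915
Subtotal = £998.04; unrounded tax = £63.11195 → £63.11; total due = £1061.15

£1061.15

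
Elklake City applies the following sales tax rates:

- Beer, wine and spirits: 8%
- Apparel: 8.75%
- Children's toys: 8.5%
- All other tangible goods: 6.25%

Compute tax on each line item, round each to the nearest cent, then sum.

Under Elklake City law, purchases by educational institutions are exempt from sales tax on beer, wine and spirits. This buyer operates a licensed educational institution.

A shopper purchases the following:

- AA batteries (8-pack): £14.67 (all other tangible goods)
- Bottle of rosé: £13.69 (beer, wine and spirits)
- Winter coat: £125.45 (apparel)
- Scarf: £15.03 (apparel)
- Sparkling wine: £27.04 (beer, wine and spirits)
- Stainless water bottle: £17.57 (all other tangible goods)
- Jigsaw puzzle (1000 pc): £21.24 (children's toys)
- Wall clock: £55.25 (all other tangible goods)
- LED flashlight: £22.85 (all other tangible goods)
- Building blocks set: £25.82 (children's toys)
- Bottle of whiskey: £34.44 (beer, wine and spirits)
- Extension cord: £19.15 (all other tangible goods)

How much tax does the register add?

AA batteries (8-pack) £14.67: all other tangible goods → 6.25% → £0.92
Bottle of rosé £13.69: beer, wine and spirits, buyer-exempt → 0% → £0.00
Winter coat £125.45: apparel → 8.75% → £10.98
Scarf £15.03: apparel → 8.75% → £1.32
Sparkling wine £27.04: beer, wine and spirits, buyer-exempt → 0% → £0.00
Stainless water bottle £17.57: all other tangible goods → 6.25% → £1.10
Jigsaw puzzle (1000 pc) £21.24: children's toys → 8.5% → £1.81
Wall clock £55.25: all other tangible goods → 6.25% → £3.45
LED flashlight £22.85: all other tangible goods → 6.25% → £1.43
Building blocks set £25.82: children's toys → 8.5% → £2.19
Bottle of whiskey £34.44: beer, wine and spirits, buyer-exempt → 0% → £0.00
Extension cord £19.15: all other tangible goods → 6.25% → £1.20
Total tax = £0.92 + £10.98 + £1.32 + £1.10 + £1.81 + £3.45 + £1.43 + £2.19 + £1.20 = £24.40

£24.40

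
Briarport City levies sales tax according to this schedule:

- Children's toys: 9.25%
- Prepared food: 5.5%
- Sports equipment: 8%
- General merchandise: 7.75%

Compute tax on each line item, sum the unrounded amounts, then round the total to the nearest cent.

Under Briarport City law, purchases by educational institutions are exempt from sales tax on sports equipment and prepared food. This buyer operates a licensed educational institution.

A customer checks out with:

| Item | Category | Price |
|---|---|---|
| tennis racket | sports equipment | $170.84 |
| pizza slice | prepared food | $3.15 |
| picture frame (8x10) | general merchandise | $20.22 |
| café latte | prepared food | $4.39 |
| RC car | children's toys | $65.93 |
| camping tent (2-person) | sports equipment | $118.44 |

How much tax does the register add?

$7.67

Tennis racket $170.84: sports equipment, buyer-exempt → 0% → $0.00
Pizza slice $3.15: prepared food, buyer-exempt → 0% → $0.00
Picture frame (8x10) $20.22: general merchandise → 7.75% → $1.56705
Café latte $4.39: prepared food, buyer-exempt → 0% → $0.00
RC car $65.93: children's toys → 9.25% → $6.098525
Camping tent (2-person) $118.44: sports equipment, buyer-exempt → 0% → $0.00
Unrounded tax sum = $7.665575 → $7.67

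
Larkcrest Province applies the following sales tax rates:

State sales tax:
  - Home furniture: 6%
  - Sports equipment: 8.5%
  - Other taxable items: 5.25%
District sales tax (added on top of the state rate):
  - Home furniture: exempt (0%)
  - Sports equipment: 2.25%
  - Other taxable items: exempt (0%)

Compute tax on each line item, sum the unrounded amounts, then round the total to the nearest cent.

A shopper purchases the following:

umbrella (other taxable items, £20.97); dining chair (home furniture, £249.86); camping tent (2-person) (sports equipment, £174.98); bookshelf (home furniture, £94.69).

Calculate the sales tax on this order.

Umbrella £20.97: other taxable items → 5.25% + 0% district = 5.25% → £1.100925
Dining chair £249.86: home furniture → 6% + 0% district = 6% → £14.9916
Camping tent (2-person) £174.98: sports equipment → 8.5% + 2.25% district = 10.75% → £18.81035
Bookshelf £94.69: home furniture → 6% + 0% district = 6% → £5.6814
Unrounded tax sum = £40.584275 → £40.58

£40.58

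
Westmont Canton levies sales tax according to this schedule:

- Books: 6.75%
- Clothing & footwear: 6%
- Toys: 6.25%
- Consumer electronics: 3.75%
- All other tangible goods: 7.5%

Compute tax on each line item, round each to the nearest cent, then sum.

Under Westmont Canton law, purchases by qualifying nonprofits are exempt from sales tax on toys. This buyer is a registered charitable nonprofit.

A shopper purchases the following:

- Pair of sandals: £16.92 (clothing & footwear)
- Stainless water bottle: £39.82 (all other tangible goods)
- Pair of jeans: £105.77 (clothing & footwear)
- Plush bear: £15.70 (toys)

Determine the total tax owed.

£10.36

Pair of sandals £16.92: clothing & footwear → 6% → £1.02
Stainless water bottle £39.82: all other tangible goods → 7.5% → £2.99
Pair of jeans £105.77: clothing & footwear → 6% → £6.35
Plush bear £15.70: toys, buyer-exempt → 0% → £0.00
Total tax = £1.02 + £2.99 + £6.35 = £10.36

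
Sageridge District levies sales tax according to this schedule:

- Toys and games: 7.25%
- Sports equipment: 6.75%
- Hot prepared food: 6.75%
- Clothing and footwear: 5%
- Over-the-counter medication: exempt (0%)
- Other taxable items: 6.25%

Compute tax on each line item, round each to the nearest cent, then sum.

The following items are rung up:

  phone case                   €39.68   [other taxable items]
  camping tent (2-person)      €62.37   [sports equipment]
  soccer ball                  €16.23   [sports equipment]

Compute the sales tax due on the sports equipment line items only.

Camping tent (2-person) €62.37: sports equipment → 6.75% → €4.21
Soccer ball €16.23: sports equipment → 6.75% → €1.10
Tax on sports equipment = €4.21 + €1.10 = €5.31

€5.31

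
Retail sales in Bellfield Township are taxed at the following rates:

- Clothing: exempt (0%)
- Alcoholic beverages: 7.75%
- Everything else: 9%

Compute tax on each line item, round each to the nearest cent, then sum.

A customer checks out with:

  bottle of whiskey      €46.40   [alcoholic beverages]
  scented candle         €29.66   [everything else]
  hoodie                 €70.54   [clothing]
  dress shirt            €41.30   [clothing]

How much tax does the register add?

Bottle of whiskey €46.40: alcoholic beverages → 7.75% → €3.60
Scented candle €29.66: everything else → 9% → €2.67
Hoodie €70.54: clothing → 0% → €0.00
Dress shirt €41.30: clothing → 0% → €0.00
Total tax = €3.60 + €2.67 = €6.27

€6.27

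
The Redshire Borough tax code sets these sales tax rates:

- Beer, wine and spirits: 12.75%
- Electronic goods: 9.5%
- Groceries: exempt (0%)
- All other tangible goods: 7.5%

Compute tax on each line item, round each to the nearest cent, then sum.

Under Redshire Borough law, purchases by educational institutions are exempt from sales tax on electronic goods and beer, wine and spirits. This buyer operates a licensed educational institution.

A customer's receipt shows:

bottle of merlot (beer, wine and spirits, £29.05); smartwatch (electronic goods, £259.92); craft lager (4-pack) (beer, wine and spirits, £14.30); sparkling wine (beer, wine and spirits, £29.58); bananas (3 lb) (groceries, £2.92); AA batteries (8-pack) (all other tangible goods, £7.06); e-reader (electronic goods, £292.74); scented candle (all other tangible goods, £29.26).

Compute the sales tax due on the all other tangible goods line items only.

£2.72

AA batteries (8-pack) £7.06: all other tangible goods → 7.5% → £0.53
Scented candle £29.26: all other tangible goods → 7.5% → £2.19
Tax on all other tangible goods = £0.53 + £2.19 = £2.72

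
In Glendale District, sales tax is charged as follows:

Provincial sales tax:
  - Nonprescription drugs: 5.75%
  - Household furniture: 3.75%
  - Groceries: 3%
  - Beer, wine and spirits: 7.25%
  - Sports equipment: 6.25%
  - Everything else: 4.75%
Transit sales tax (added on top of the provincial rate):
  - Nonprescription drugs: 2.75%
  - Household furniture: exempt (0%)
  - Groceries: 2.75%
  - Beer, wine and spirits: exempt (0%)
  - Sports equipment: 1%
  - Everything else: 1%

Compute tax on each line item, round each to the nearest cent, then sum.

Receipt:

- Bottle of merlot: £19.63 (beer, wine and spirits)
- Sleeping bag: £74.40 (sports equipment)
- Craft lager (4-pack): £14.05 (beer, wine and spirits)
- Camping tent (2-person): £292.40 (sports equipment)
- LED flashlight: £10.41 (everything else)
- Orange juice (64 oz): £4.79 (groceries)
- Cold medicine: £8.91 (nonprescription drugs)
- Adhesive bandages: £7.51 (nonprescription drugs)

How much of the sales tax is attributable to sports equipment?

Sleeping bag £74.40: sports equipment → 6.25% + 1% transit = 7.25% → £5.39
Camping tent (2-person) £292.40: sports equipment → 6.25% + 1% transit = 7.25% → £21.20
Tax on sports equipment = £5.39 + £21.20 = £26.59

£26.59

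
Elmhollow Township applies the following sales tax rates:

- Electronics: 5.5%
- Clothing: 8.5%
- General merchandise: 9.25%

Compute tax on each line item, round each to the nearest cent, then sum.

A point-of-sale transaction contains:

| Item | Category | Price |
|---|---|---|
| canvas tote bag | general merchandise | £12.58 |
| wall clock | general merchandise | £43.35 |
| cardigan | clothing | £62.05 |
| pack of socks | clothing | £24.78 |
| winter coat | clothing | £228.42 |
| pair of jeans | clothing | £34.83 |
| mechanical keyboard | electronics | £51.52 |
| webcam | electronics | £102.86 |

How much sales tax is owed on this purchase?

Canvas tote bag £12.58: general merchandise → 9.25% → £1.16
Wall clock £43.35: general merchandise → 9.25% → £4.01
Cardigan £62.05: clothing → 8.5% → £5.27
Pack of socks £24.78: clothing → 8.5% → £2.11
Winter coat £228.42: clothing → 8.5% → £19.42
Pair of jeans £34.83: clothing → 8.5% → £2.96
Mechanical keyboard £51.52: electronics → 5.5% → £2.83
Webcam £102.86: electronics → 5.5% → £5.66
Total tax = £1.16 + £4.01 + £5.27 + £2.11 + £19.42 + £2.96 + £2.83 + £5.66 = £43.42

£43.42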